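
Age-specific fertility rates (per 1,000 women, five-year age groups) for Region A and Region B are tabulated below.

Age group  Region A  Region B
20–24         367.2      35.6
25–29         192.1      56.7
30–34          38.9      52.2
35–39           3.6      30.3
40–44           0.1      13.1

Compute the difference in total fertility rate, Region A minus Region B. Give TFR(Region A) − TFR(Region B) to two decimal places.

2.07

Region A:
  Sum of ASFRs = 367.2 + 192.1 + 38.9 + 3.6 + 0.1 = 601.9
  TFR = 5 × 601.9 / 1000 = 3.0095
Region B:
  Sum of ASFRs = 35.6 + 56.7 + 52.2 + 30.3 + 13.1 = 187.9
  TFR = 5 × 187.9 / 1000 = 0.9395
Difference = 3.0095 − 0.9395 = 2.07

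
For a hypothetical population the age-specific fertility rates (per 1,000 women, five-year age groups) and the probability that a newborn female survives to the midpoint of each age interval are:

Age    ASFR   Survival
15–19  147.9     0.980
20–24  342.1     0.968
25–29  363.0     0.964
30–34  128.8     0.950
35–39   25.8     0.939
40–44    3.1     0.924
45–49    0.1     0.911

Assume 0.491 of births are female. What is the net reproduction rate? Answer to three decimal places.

Proportion female at birth = 0.491.
Survival-weighted fertility by age (5·fₓ·Sₓ):
  15–19: 5 × 147.9/1000 × 0.980 = 0.72471
  20–24: 5 × 342.1/1000 × 0.968 = 1.65576
  25–29: 5 × 363.0/1000 × 0.964 = 1.74966
  30–34: 5 × 128.8/1000 × 0.950 = 0.61180
  35–39: 5 × 25.8/1000 × 0.939 = 0.12113
  40–44: 5 × 3.1/1000 × 0.924 = 0.01432
  45–49: 5 × 0.1/1000 × 0.911 = 0.00046
Sum = 4.87784
NRR = 0.491 × 4.87784 = 2.39502
An NRR exceeding 1 indicates intrinsic growth under these rates.

2.395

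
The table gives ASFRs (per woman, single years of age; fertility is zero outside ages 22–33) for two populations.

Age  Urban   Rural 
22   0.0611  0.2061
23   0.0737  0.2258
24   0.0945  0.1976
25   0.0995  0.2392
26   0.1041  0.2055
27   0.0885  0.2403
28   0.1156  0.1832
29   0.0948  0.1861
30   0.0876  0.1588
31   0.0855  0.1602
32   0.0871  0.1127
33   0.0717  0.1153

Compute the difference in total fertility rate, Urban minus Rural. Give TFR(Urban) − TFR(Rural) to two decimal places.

-1.17

Urban:
  Sum of ASFRs = 0.0611 + 0.0737 + 0.0945 + 0.0995 + 0.1041 + 0.0885 + 0.1156 + 0.0948 + 0.0876 + 0.0855 + 0.0871 + 0.0717 = 1.0637
  TFR = 1.0637
Rural:
  Sum of ASFRs = 0.2061 + 0.2258 + 0.1976 + 0.2392 + 0.2055 + 0.2403 + 0.1832 + 0.1861 + 0.1588 + 0.1602 + 0.1127 + 0.1153 = 2.2308
  TFR = 2.2308
Difference = 1.0637 − 2.2308 = -1.1671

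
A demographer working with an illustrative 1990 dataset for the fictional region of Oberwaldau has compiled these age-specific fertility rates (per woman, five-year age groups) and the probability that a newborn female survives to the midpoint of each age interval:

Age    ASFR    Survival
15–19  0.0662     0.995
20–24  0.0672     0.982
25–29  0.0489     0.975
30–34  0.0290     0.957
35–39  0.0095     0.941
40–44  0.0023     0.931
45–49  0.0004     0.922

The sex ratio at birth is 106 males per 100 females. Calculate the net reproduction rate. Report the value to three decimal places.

Proportion female at birth = 100 / (100 + 106) = 0.48544.
Per-age-group product (5 × ASFR × survival probability):
  15–19: 5 × 0.0662 × 0.995 = 0.32935
  20–24: 5 × 0.0672 × 0.982 = 0.32995
  25–29: 5 × 0.0489 × 0.975 = 0.23839
  30–34: 5 × 0.0290 × 0.957 = 0.13877
  35–39: 5 × 0.0095 × 0.941 = 0.04470
  40–44: 5 × 0.0023 × 0.931 = 0.01071
  45–49: 5 × 0.0004 × 0.922 = 0.00184
Sum = 1.09371
NRR = 0.48544 × 1.09371 = 0.53093

0.531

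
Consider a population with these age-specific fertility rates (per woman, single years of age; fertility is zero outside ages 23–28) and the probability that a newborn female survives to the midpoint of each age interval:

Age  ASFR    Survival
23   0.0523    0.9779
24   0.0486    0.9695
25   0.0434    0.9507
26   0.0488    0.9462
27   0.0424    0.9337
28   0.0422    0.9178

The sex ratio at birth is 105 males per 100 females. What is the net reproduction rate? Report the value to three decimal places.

0.129

Proportion female at birth = 100 / (100 + 105) = 0.48780.
Weighting each age-specific rate by interval width and survival:
  23: 1 × 0.0523 × 0.9779 = 0.05114
  24: 1 × 0.0486 × 0.9695 = 0.04712
  25: 1 × 0.0434 × 0.9507 = 0.04126
  26: 1 × 0.0488 × 0.9462 = 0.04617
  27: 1 × 0.0424 × 0.9337 = 0.03959
  28: 1 × 0.0422 × 0.9178 = 0.03873
Sum = 0.26401
NRR = 0.48780 × 0.26401 = 0.12878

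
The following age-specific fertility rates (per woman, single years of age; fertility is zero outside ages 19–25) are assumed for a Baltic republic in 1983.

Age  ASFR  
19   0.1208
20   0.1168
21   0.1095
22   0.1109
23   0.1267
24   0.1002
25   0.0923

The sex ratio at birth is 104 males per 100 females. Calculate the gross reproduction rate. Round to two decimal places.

0.38

Proportion female at birth = 100 / (100 + 104) = 0.49020.
Sum of ASFRs = 0.1208 + 0.1168 + 0.1095 + 0.1109 + 0.1267 + 0.1002 + 0.0923 = 0.7772
TFR = 0.7772
GRR = 0.49020 × 0.7772 = 0.38098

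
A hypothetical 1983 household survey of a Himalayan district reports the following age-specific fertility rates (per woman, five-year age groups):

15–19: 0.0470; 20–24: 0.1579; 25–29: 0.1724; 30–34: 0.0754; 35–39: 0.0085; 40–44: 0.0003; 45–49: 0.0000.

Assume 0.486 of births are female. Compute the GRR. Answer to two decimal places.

Proportion female at birth = 0.486.
Sum of ASFRs = 0.0470 + 0.1579 + 0.1724 + 0.0754 + 0.0085 + 0.0003 + 0.0000 = 0.4615
TFR = 5 × 0.4615 = 2.3075
GRR = 0.486 × 2.3075 = 1.12145

1.12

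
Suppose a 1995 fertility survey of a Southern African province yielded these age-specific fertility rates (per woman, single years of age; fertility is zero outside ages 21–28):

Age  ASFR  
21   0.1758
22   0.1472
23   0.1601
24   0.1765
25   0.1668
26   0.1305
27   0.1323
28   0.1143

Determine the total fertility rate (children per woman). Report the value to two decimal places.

Sum of ASFRs = 0.1758 + 0.1472 + 0.1601 + 0.1765 + 0.1668 + 0.1305 + 0.1323 + 0.1143 = 1.2035
TFR = 1.2035

1.20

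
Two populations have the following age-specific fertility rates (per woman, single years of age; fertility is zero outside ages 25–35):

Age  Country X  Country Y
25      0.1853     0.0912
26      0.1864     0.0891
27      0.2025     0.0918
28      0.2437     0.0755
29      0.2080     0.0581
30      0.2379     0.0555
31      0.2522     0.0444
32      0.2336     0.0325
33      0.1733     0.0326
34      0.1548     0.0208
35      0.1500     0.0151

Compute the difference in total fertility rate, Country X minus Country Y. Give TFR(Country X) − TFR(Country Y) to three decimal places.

Country X:
  Sum of ASFRs = 0.1853 + 0.1864 + 0.2025 + 0.2437 + 0.2080 + 0.2379 + 0.2522 + 0.2336 + 0.1733 + 0.1548 + 0.1500 = 2.2277
  TFR = 2.2277
Country Y:
  Sum of ASFRs = 0.0912 + 0.0891 + 0.0918 + 0.0755 + 0.0581 + 0.0555 + 0.0444 + 0.0325 + 0.0326 + 0.0208 + 0.0151 = 0.6066
  TFR = 0.6066
Difference = 2.2277 − 0.6066 = 1.6211

1.621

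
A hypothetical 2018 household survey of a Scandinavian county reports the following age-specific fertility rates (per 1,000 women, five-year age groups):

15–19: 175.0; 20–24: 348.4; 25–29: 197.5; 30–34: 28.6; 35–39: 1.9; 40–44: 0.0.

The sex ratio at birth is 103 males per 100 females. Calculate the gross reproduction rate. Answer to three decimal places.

1.851

Proportion female at birth = 100 / (100 + 103) = 0.49261.
Sum of ASFRs = 175.0 + 348.4 + 197.5 + 28.6 + 1.9 + 0.0 = 751.4
TFR = 5 × 751.4 / 1000 = 3.757
GRR = 0.49261 × 3.757 = 1.85074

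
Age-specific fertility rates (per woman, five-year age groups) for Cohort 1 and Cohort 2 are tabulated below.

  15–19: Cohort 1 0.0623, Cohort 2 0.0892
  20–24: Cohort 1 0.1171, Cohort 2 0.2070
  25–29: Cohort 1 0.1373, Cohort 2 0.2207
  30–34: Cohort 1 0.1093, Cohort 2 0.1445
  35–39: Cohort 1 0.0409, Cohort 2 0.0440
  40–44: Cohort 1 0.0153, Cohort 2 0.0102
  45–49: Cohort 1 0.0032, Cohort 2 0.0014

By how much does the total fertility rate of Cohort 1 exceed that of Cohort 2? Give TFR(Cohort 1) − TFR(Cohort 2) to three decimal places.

Cohort 1:
  Sum of ASFRs = 0.0623 + 0.1171 + 0.1373 + 0.1093 + 0.0409 + 0.0153 + 0.0032 = 0.4854
  TFR = 5 × 0.4854 = 2.427
Cohort 2:
  Sum of ASFRs = 0.0892 + 0.2070 + 0.2207 + 0.1445 + 0.0440 + 0.0102 + 0.0014 = 0.7170
  TFR = 5 × 0.7170 = 3.585
Difference = 2.427 − 3.585 = -1.158

-1.158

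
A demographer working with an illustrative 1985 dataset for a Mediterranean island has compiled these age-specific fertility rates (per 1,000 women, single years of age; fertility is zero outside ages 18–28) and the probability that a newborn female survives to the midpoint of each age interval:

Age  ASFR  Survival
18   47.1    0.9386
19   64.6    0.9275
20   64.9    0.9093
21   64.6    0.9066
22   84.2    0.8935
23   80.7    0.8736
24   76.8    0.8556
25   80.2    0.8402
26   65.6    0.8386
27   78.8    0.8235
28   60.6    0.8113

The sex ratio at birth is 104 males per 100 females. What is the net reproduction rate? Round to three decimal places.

0.328

Proportion female at birth = 100 / (100 + 104) = 0.49020.
Survival-weighted fertility by age (1·fₓ·Sₓ):
  18: 1 × 47.1/1000 × 0.9386 = 0.04421
  19: 1 × 64.6/1000 × 0.9275 = 0.05992
  20: 1 × 64.9/1000 × 0.9093 = 0.05901
  21: 1 × 64.6/1000 × 0.9066 = 0.05857
  22: 1 × 84.2/1000 × 0.8935 = 0.07523
  23: 1 × 80.7/1000 × 0.8736 = 0.07050
  24: 1 × 76.8/1000 × 0.8556 = 0.06571
  25: 1 × 80.2/1000 × 0.8402 = 0.06738
  26: 1 × 65.6/1000 × 0.8386 = 0.05501
  27: 1 × 78.8/1000 × 0.8235 = 0.06489
  28: 1 × 60.6/1000 × 0.8113 = 0.04916
Sum = 0.66959
NRR = 0.49020 × 0.66959 = 0.32823
NRR < 1, so the cohort does not fully replace itself.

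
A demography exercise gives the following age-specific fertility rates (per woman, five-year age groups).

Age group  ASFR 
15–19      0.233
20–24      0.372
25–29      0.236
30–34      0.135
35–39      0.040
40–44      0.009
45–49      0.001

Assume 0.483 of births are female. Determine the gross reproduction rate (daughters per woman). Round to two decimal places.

Proportion female at birth = 0.483.
Sum of ASFRs = 0.233 + 0.372 + 0.236 + 0.135 + 0.040 + 0.009 + 0.001 = 1.026
TFR = 5 × 1.026 = 5.13
GRR = 0.483 × 5.13 = 2.47779

2.48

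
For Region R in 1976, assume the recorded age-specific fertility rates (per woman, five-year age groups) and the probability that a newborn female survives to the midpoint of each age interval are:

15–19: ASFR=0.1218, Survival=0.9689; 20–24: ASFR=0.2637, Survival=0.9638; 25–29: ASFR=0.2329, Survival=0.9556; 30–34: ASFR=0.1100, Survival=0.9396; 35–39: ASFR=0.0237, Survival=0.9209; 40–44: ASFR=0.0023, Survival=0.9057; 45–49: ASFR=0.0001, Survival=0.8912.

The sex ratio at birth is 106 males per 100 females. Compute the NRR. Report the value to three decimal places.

1.753

Proportion female at birth = 100 / (100 + 106) = 0.48544.
Survival-weighted fertility by age (5·fₓ·Sₓ):
  15–19: 5 × 0.1218 × 0.9689 = 0.59006
  20–24: 5 × 0.2637 × 0.9638 = 1.27077
  25–29: 5 × 0.2329 × 0.9556 = 1.11280
  30–34: 5 × 0.1100 × 0.9396 = 0.51678
  35–39: 5 × 0.0237 × 0.9209 = 0.10913
  40–44: 5 × 0.0023 × 0.9057 = 0.01042
  45–49: 5 × 0.0001 × 0.8912 = 0.00045
Sum = 3.61041
NRR = 0.48544 × 3.61041 = 1.75264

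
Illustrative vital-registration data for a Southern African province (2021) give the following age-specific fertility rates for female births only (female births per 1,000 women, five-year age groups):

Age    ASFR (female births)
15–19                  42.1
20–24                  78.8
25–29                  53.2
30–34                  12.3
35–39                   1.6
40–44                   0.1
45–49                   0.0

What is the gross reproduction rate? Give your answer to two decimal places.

Sum of female ASFRs = 42.1 + 78.8 + 53.2 + 12.3 + 1.6 + 0.1 + 0.0 = 188.1
GRR = 5 × 188.1 / 1000 = 0.9405

0.94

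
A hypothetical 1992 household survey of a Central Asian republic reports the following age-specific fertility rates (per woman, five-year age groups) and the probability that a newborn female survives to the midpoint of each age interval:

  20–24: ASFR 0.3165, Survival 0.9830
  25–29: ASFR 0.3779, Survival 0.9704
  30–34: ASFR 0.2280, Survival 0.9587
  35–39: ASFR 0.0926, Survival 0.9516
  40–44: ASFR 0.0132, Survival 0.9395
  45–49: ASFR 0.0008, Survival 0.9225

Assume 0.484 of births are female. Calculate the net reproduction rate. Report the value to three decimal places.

2.414

Proportion female at birth = 0.484.
Each age group contributes 5 × ASFR × survival:
  20–24: 5 × 0.3165 × 0.9830 = 1.55560
  25–29: 5 × 0.3779 × 0.9704 = 1.83357
  30–34: 5 × 0.2280 × 0.9587 = 1.09292
  35–39: 5 × 0.0926 × 0.9516 = 0.44059
  40–44: 5 × 0.0132 × 0.9395 = 0.06201
  45–49: 5 × 0.0008 × 0.9225 = 0.00369
Sum = 4.98838
NRR = 0.484 × 4.98838 = 2.41438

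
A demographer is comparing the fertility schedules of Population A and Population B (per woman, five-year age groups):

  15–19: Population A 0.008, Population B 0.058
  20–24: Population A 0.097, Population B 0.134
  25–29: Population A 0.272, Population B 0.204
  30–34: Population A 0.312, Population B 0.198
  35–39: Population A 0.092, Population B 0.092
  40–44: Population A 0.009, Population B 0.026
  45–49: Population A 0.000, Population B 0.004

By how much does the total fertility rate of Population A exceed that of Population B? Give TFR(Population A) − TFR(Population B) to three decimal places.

Population A:
  Sum of ASFRs = 0.008 + 0.097 + 0.272 + 0.312 + 0.092 + 0.009 + 0.000 = 0.790
  TFR = 5 × 0.790 = 3.95
Population B:
  Sum of ASFRs = 0.058 + 0.134 + 0.204 + 0.198 + 0.092 + 0.026 + 0.004 = 0.716
  TFR = 5 × 0.716 = 3.58
Difference = 3.95 − 3.58 = 0.37

0.370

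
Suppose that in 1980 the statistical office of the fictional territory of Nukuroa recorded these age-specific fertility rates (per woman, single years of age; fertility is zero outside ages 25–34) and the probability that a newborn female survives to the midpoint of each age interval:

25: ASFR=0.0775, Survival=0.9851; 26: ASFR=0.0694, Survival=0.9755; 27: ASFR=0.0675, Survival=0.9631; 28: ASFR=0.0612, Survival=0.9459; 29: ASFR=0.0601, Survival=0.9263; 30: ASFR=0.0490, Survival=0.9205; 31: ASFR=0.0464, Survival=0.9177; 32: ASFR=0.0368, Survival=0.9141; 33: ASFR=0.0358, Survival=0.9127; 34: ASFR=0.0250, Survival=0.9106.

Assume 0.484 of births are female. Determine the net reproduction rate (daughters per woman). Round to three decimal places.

0.242

Proportion female at birth = 0.484.
Per-age-group product (1 × ASFR × survival probability):
  25: 1 × 0.0775 × 0.9851 = 0.07635
  26: 1 × 0.0694 × 0.9755 = 0.06770
  27: 1 × 0.0675 × 0.9631 = 0.06501
  28: 1 × 0.0612 × 0.9459 = 0.05789
  29: 1 × 0.0601 × 0.9263 = 0.05567
  30: 1 × 0.0490 × 0.9205 = 0.04510
  31: 1 × 0.0464 × 0.9177 = 0.04258
  32: 1 × 0.0368 × 0.9141 = 0.03364
  33: 1 × 0.0358 × 0.9127 = 0.03267
  34: 1 × 0.0250 × 0.9106 = 0.02277
Sum = 0.49938
NRR = 0.484 × 0.49938 = 0.24170
With NRR below 1 the population is below replacement fertility.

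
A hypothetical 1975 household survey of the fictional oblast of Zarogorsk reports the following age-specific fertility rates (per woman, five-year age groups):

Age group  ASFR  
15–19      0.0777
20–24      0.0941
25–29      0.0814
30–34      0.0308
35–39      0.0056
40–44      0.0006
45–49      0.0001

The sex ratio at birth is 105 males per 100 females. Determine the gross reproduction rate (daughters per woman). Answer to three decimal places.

0.708

Proportion female at birth = 100 / (100 + 105) = 0.48780.
Sum of ASFRs = 0.0777 + 0.0941 + 0.0814 + 0.0308 + 0.0056 + 0.0006 + 0.0001 = 0.2903
TFR = 5 × 0.2903 = 1.4515
GRR = 0.48780 × 1.4515 = 0.70804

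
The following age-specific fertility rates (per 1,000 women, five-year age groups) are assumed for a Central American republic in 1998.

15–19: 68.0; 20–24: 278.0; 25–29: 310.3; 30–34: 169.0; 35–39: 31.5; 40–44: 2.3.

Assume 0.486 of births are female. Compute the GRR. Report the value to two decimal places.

Proportion female at birth = 0.486.
Sum of ASFRs = 68.0 + 278.0 + 310.3 + 169.0 + 31.5 + 2.3 = 859.1
TFR = 5 × 859.1 / 1000 = 4.2955
GRR = 0.486 × 4.2955 = 2.08761

2.09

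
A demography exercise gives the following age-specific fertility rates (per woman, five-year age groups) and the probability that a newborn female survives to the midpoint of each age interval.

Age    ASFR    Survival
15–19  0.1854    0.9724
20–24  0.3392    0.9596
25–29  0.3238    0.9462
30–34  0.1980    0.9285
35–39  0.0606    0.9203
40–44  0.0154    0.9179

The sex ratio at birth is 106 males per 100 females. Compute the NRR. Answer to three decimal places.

Proportion female at birth = 100 / (100 + 106) = 0.48544.
Survival-weighted fertility by age (5·fₓ·Sₓ):
  15–19: 5 × 0.1854 × 0.9724 = 0.90141
  20–24: 5 × 0.3392 × 0.9596 = 1.62748
  25–29: 5 × 0.3238 × 0.9462 = 1.53190
  30–34: 5 × 0.1980 × 0.9285 = 0.91922
  35–39: 5 × 0.0606 × 0.9203 = 0.27885
  40–44: 5 × 0.0154 × 0.9179 = 0.07068
Sum = 5.32954
NRR = 0.48544 × 5.32954 = 2.58717
An NRR exceeding 1 indicates intrinsic growth under these rates.

2.587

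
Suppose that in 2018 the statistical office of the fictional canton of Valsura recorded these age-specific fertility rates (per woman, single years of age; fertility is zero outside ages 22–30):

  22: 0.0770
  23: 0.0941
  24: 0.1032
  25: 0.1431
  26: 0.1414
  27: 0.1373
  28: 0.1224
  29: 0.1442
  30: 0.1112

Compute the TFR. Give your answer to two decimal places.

Sum of ASFRs = 0.0770 + 0.0941 + 0.1032 + 0.1431 + 0.1414 + 0.1373 + 0.1224 + 0.1442 + 0.1112 = 1.0739
TFR = 1.0739

1.07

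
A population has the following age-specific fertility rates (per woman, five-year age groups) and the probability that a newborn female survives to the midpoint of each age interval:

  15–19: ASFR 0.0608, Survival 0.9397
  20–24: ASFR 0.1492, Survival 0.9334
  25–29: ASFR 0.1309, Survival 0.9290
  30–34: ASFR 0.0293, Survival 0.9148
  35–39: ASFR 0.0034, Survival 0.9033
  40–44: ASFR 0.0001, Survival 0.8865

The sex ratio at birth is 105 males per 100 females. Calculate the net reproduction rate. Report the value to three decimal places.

Proportion female at birth = 100 / (100 + 105) = 0.48780.
Survival-weighted fertility by age (5·fₓ·Sₓ):
  15–19: 5 × 0.0608 × 0.9397 = 0.28567
  20–24: 5 × 0.1492 × 0.9334 = 0.69632
  25–29: 5 × 0.1309 × 0.9290 = 0.60803
  30–34: 5 × 0.0293 × 0.9148 = 0.13402
  35–39: 5 × 0.0034 × 0.9033 = 0.01536
  40–44: 5 × 0.0001 × 0.8865 = 0.00044
Sum = 1.73984
NRR = 0.48780 × 1.73984 = 0.84869
An NRR under 1 implies long-run decline under these rates.

0.849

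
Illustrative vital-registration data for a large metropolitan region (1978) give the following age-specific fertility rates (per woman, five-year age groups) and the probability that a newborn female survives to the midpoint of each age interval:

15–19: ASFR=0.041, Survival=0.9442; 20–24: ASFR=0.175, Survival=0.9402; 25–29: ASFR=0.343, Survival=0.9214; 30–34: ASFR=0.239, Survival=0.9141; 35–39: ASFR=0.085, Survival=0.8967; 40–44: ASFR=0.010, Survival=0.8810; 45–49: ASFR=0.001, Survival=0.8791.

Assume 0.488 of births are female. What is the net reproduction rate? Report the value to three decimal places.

Proportion female at birth = 0.488.
Each age group contributes 5 × ASFR × survival:
  15–19: 5 × 0.041 × 0.9442 = 0.19356
  20–24: 5 × 0.175 × 0.9402 = 0.82268
  25–29: 5 × 0.343 × 0.9214 = 1.58020
  30–34: 5 × 0.239 × 0.9141 = 1.09235
  35–39: 5 × 0.085 × 0.8967 = 0.38110
  40–44: 5 × 0.010 × 0.8810 = 0.04405
  45–49: 5 × 0.001 × 0.8791 = 0.00440
Sum = 4.11834
NRR = 0.488 × 4.11834 = 2.00975

2.010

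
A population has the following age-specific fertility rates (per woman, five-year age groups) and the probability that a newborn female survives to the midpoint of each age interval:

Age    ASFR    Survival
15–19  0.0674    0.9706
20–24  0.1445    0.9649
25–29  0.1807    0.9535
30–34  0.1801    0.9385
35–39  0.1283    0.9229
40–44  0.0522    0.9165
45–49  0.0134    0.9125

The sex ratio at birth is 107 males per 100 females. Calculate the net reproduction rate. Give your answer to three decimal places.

Proportion female at birth = 100 / (100 + 107) = 0.48309.
Survival-weighted fertility by age (5·fₓ·Sₓ):
  15–19: 5 × 0.0674 × 0.9706 = 0.32709
  20–24: 5 × 0.1445 × 0.9649 = 0.69714
  25–29: 5 × 0.1807 × 0.9535 = 0.86149
  30–34: 5 × 0.1801 × 0.9385 = 0.84512
  35–39: 5 × 0.1283 × 0.9229 = 0.59204
  40–44: 5 × 0.0522 × 0.9165 = 0.23921
  45–49: 5 × 0.0134 × 0.9125 = 0.06114
Sum = 3.62323
NRR = 0.48309 × 3.62323 = 1.75035

1.750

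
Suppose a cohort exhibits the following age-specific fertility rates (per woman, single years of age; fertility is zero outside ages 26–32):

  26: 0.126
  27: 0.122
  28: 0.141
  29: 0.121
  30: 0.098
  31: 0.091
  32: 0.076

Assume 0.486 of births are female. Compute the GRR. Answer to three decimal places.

0.377

Proportion female at birth = 0.486.
Sum of ASFRs = 0.126 + 0.122 + 0.141 + 0.121 + 0.098 + 0.091 + 0.076 = 0.775
TFR = 0.775
GRR = 0.486 × 0.775 = 0.37665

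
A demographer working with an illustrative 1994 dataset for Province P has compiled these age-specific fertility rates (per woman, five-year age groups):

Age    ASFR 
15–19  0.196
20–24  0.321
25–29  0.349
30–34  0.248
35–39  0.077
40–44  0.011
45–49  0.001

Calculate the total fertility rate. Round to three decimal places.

6.015

Sum of ASFRs = 0.196 + 0.321 + 0.349 + 0.248 + 0.077 + 0.011 + 0.001 = 1.203
TFR = 5 × 1.203 = 6.015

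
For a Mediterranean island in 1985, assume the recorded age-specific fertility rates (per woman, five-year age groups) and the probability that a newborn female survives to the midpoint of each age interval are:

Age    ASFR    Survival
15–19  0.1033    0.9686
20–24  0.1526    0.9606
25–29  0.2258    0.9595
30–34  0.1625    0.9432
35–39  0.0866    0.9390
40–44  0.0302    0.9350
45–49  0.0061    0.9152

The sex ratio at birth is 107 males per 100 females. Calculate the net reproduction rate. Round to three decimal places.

Proportion female at birth = 100 / (100 + 107) = 0.48309.
Each age group contributes 5 × ASFR × survival:
  15–19: 5 × 0.1033 × 0.9686 = 0.50028
  20–24: 5 × 0.1526 × 0.9606 = 0.73294
  25–29: 5 × 0.2258 × 0.9595 = 1.08328
  30–34: 5 × 0.1625 × 0.9432 = 0.76635
  35–39: 5 × 0.0866 × 0.9390 = 0.40659
  40–44: 5 × 0.0302 × 0.9350 = 0.14119
  45–49: 5 × 0.0061 × 0.9152 = 0.02791
Sum = 3.65854
NRR = 0.48309 × 3.65854 = 1.76740
An NRR exceeding 1 indicates intrinsic growth under these rates.

1.767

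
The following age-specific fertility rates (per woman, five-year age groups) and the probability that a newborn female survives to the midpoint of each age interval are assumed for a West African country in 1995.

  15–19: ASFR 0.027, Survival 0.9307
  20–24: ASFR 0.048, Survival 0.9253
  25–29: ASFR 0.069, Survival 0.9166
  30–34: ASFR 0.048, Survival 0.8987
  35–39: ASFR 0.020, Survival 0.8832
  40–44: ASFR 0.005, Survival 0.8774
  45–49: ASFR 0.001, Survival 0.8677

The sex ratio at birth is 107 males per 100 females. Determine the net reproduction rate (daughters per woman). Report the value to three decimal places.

Proportion female at birth = 100 / (100 + 107) = 0.48309.
Each age group contributes 5 × ASFR × survival:
  15–19: 5 × 0.027 × 0.9307 = 0.12564
  20–24: 5 × 0.048 × 0.9253 = 0.22207
  25–29: 5 × 0.069 × 0.9166 = 0.31623
  30–34: 5 × 0.048 × 0.8987 = 0.21569
  35–39: 5 × 0.020 × 0.8832 = 0.08832
  40–44: 5 × 0.005 × 0.8774 = 0.02194
  45–49: 5 × 0.001 × 0.8677 = 0.00434
Sum = 0.99423
NRR = 0.48309 × 0.99423 = 0.48030

0.480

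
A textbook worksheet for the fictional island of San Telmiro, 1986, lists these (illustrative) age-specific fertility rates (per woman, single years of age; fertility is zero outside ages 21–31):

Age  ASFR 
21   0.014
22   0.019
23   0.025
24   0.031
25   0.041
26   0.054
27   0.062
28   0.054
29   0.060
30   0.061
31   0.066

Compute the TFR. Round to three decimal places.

0.487

Sum of ASFRs = 0.014 + 0.019 + 0.025 + 0.031 + 0.041 + 0.054 + 0.062 + 0.054 + 0.060 + 0.061 + 0.066 = 0.487
TFR = 0.487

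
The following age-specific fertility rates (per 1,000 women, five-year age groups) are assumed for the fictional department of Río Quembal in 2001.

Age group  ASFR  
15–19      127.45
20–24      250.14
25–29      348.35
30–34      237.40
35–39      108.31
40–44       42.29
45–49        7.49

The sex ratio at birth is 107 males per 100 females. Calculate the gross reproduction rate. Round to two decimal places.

2.71

Proportion female at birth = 100 / (100 + 107) = 0.48309.
Sum of ASFRs = 127.45 + 250.14 + 348.35 + 237.40 + 108.31 + 42.29 + 7.49 = 1121.43
TFR = 5 × 1121.43 / 1000 = 5.60715
GRR = 0.48309 × 5.60715 = 2.70876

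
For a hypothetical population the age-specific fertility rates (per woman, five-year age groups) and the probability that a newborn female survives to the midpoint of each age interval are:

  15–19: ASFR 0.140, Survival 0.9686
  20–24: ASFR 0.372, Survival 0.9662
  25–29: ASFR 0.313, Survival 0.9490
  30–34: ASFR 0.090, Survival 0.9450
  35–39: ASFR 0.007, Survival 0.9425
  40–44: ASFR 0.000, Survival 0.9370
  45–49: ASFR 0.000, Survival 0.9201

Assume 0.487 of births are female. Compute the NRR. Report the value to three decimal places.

Proportion female at birth = 0.487.
Each age group contributes 5 × ASFR × survival:
  15–19: 5 × 0.140 × 0.9686 = 0.67802
  20–24: 5 × 0.372 × 0.9662 = 1.79713
  25–29: 5 × 0.313 × 0.9490 = 1.48519
  30–34: 5 × 0.090 × 0.9450 = 0.42525
  35–39: 5 × 0.007 × 0.9425 = 0.03299
  40–44: 5 × 0.000 × 0.9370 = 0.00000
  45–49: 5 × 0.000 × 0.9201 = 0.00000
Sum = 4.41858
NRR = 0.487 × 4.41858 = 2.15185

2.152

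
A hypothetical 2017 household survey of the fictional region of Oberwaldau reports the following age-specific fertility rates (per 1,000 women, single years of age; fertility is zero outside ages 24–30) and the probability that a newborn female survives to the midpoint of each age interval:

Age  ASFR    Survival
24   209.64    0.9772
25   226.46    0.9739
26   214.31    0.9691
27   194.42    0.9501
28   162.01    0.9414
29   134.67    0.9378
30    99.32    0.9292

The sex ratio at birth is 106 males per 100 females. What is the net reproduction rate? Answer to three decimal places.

Proportion female at birth = 100 / (100 + 106) = 0.48544.
Each age group contributes 1 × ASFR × survival:
  24: 1 × 209.64/1000 × 0.9772 = 0.20486
  25: 1 × 226.46/1000 × 0.9739 = 0.22055
  26: 1 × 214.31/1000 × 0.9691 = 0.20769
  27: 1 × 194.42/1000 × 0.9501 = 0.18472
  28: 1 × 162.01/1000 × 0.9414 = 0.15252
  29: 1 × 134.67/1000 × 0.9378 = 0.12629
  30: 1 × 99.32/1000 × 0.9292 = 0.09229
Sum = 1.18892
NRR = 0.48544 × 1.18892 = 0.57715
NRR < 1, so the cohort does not fully replace itself.

0.577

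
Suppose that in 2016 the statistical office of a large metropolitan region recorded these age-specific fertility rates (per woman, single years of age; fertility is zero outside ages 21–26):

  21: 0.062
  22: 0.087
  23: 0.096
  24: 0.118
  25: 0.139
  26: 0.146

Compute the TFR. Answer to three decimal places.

0.648

Sum of ASFRs = 0.062 + 0.087 + 0.096 + 0.118 + 0.139 + 0.146 = 0.648
TFR = 0.648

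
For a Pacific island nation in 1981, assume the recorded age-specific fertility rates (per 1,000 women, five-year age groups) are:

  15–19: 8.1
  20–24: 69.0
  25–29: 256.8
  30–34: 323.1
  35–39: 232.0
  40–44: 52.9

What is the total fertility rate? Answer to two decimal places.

Sum of ASFRs = 8.1 + 69.0 + 256.8 + 323.1 + 232.0 + 52.9 = 941.9
TFR = 5 × 941.9 / 1000 = 4.7095

4.71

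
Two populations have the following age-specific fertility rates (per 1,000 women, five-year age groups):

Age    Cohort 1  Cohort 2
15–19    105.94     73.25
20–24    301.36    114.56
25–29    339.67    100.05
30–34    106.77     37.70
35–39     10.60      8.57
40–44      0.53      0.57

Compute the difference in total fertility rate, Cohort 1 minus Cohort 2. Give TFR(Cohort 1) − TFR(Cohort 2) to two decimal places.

Cohort 1:
  Sum of ASFRs = 105.94 + 301.36 + 339.67 + 106.77 + 10.60 + 0.53 = 864.87
  TFR = 5 × 864.87 / 1000 = 4.32435
Cohort 2:
  Sum of ASFRs = 73.25 + 114.56 + 100.05 + 37.70 + 8.57 + 0.57 = 334.70
  TFR = 5 × 334.70 / 1000 = 1.6735
Difference = 4.32435 − 1.6735 = 2.65085

2.65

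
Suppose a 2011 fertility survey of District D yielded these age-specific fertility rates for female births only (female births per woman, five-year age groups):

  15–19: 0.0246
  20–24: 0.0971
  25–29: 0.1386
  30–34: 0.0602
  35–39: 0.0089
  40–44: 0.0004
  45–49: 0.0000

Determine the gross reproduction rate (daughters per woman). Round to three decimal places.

Sum of female ASFRs = 0.0246 + 0.0971 + 0.1386 + 0.0602 + 0.0089 + 0.0004 + 0.0000 = 0.3298
GRR = 5 × 0.3298 = 1.649

1.649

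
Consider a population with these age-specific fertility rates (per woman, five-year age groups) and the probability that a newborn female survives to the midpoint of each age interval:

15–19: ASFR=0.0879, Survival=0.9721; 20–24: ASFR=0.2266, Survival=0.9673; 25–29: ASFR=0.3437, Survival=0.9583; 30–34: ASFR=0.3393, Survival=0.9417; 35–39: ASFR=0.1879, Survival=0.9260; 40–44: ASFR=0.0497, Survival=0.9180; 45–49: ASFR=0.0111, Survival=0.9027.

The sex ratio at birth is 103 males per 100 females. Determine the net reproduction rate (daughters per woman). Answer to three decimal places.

Proportion female at birth = 100 / (100 + 103) = 0.49261.
Weighting each age-specific rate by interval width and survival:
  15–19: 5 × 0.0879 × 0.9721 = 0.42724
  20–24: 5 × 0.2266 × 0.9673 = 1.09595
  25–29: 5 × 0.3437 × 0.9583 = 1.64684
  30–34: 5 × 0.3393 × 0.9417 = 1.59759
  35–39: 5 × 0.1879 × 0.9260 = 0.86998
  40–44: 5 × 0.0497 × 0.9180 = 0.22812
  45–49: 5 × 0.0111 × 0.9027 = 0.05010
Sum = 5.91582
NRR = 0.49261 × 5.91582 = 2.91419
With NRR above 1 the population is above replacement fertility.

2.914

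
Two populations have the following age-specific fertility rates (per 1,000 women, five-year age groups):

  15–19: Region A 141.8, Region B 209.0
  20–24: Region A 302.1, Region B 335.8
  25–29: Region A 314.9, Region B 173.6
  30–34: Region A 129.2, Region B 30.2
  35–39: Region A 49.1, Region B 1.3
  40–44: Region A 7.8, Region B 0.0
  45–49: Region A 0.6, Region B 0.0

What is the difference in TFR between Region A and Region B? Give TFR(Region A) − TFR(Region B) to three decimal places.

Region A:
  Sum of ASFRs = 141.8 + 302.1 + 314.9 + 129.2 + 49.1 + 7.8 + 0.6 = 945.5
  TFR = 5 × 945.5 / 1000 = 4.7275
Region B:
  Sum of ASFRs = 209.0 + 335.8 + 173.6 + 30.2 + 1.3 + 0.0 + 0.0 = 749.9
  TFR = 5 × 749.9 / 1000 = 3.7495
Difference = 4.7275 − 3.7495 = 0.978

0.978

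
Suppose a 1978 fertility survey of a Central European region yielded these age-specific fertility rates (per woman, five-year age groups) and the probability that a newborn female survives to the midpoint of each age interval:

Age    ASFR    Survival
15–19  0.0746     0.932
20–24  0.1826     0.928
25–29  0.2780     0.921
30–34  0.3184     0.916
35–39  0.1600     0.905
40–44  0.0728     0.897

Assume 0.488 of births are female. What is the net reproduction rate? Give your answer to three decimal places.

2.432

Proportion female at birth = 0.488.
Survival-weighted fertility by age (5·fₓ·Sₓ):
  15–19: 5 × 0.0746 × 0.932 = 0.34764
  20–24: 5 × 0.1826 × 0.928 = 0.84726
  25–29: 5 × 0.2780 × 0.921 = 1.28019
  30–34: 5 × 0.3184 × 0.916 = 1.45827
  35–39: 5 × 0.1600 × 0.905 = 0.72400
  40–44: 5 × 0.0728 × 0.897 = 0.32651
Sum = 4.98387
NRR = 0.488 × 4.98387 = 2.43213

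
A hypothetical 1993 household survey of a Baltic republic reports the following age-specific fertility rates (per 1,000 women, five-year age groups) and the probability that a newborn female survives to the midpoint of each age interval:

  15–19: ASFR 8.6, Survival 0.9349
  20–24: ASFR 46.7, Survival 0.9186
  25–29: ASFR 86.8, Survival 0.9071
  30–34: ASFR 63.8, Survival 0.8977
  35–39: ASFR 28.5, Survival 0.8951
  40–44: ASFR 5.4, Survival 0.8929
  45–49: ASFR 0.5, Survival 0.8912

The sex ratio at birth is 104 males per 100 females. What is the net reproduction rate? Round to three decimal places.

Proportion female at birth = 100 / (100 + 104) = 0.49020.
Weighting each age-specific rate by interval width and survival:
  15–19: 5 × 8.6/1000 × 0.9349 = 0.04020
  20–24: 5 × 46.7/1000 × 0.9186 = 0.21449
  25–29: 5 × 86.8/1000 × 0.9071 = 0.39368
  30–34: 5 × 63.8/1000 × 0.8977 = 0.28637
  35–39: 5 × 28.5/1000 × 0.8951 = 0.12755
  40–44: 5 × 5.4/1000 × 0.8929 = 0.02411
  45–49: 5 × 0.5/1000 × 0.8912 = 0.00223
Sum = 1.08863
NRR = 0.49020 × 1.08863 = 0.53365

0.534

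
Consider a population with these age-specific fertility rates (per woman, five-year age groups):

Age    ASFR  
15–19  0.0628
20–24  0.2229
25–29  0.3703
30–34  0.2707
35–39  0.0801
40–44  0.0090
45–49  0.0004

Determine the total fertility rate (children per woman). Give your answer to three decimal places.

5.081

Sum of ASFRs = 0.0628 + 0.2229 + 0.3703 + 0.2707 + 0.0801 + 0.0090 + 0.0004 = 1.0162
TFR = 5 × 1.0162 = 5.081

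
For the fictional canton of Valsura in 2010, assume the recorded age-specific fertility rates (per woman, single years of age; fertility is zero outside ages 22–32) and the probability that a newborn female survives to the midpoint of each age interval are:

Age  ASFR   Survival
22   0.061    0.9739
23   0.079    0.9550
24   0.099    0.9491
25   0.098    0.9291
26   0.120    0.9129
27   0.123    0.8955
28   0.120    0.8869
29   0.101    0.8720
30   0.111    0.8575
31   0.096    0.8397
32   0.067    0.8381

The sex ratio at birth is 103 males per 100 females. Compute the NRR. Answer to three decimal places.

0.476

Proportion female at birth = 100 / (100 + 103) = 0.49261.
Weighting each age-specific rate by interval width and survival:
  22: 1 × 0.061 × 0.9739 = 0.05941
  23: 1 × 0.079 × 0.9550 = 0.07545
  24: 1 × 0.099 × 0.9491 = 0.09396
  25: 1 × 0.098 × 0.9291 = 0.09105
  26: 1 × 0.120 × 0.9129 = 0.10955
  27: 1 × 0.123 × 0.8955 = 0.11015
  28: 1 × 0.120 × 0.8869 = 0.10643
  29: 1 × 0.101 × 0.8720 = 0.08807
  30: 1 × 0.111 × 0.8575 = 0.09518
  31: 1 × 0.096 × 0.8397 = 0.08061
  32: 1 × 0.067 × 0.8381 = 0.05615
Sum = 0.96601
NRR = 0.49261 × 0.96601 = 0.47587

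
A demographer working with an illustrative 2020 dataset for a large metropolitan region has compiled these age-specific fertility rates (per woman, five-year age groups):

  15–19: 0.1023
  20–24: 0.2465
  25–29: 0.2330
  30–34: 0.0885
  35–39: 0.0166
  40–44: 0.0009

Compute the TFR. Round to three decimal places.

3.439

Sum of ASFRs = 0.1023 + 0.2465 + 0.2330 + 0.0885 + 0.0166 + 0.0009 = 0.6878
TFR = 5 × 0.6878 = 3.439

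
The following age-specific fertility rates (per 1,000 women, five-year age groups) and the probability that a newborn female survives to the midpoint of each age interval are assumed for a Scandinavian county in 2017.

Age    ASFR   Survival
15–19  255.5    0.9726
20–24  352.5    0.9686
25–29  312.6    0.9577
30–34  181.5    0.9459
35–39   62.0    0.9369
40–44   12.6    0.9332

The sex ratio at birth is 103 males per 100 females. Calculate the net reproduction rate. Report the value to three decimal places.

2.785

Proportion female at birth = 100 / (100 + 103) = 0.49261.
Survival-weighted fertility by age (5·fₓ·Sₓ):
  15–19: 5 × 255.5/1000 × 0.9726 = 1.24250
  20–24: 5 × 352.5/1000 × 0.9686 = 1.70716
  25–29: 5 × 312.6/1000 × 0.9577 = 1.49689
  30–34: 5 × 181.5/1000 × 0.9459 = 0.85840
  35–39: 5 × 62.0/1000 × 0.9369 = 0.29044
  40–44: 5 × 12.6/1000 × 0.9332 = 0.05879
Sum = 5.65418
NRR = 0.49261 × 5.65418 = 2.78531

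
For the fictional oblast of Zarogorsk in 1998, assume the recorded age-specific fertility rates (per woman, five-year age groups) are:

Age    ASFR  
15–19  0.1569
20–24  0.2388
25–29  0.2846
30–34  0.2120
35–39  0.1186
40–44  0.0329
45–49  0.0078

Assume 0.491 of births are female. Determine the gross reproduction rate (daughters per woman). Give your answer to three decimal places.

2.582

Proportion female at birth = 0.491.
Sum of ASFRs = 0.1569 + 0.2388 + 0.2846 + 0.2120 + 0.1186 + 0.0329 + 0.0078 = 1.0516
TFR = 5 × 1.0516 = 5.258
GRR = 0.491 × 5.258 = 2.58168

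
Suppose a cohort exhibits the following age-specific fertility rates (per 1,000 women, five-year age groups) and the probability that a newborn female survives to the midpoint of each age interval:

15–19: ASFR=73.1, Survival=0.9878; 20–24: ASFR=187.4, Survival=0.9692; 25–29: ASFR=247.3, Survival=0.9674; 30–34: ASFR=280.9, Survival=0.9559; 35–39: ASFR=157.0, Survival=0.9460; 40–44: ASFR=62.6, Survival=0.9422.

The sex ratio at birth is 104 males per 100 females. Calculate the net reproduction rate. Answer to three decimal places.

Proportion female at birth = 100 / (100 + 104) = 0.49020.
Per-age-group product (5 × ASFR × survival probability):
  15–19: 5 × 73.1/1000 × 0.9878 = 0.36104
  20–24: 5 × 187.4/1000 × 0.9692 = 0.90814
  25–29: 5 × 247.3/1000 × 0.9674 = 1.19619
  30–34: 5 × 280.9/1000 × 0.9559 = 1.34256
  35–39: 5 × 157.0/1000 × 0.9460 = 0.74261
  40–44: 5 × 62.6/1000 × 0.9422 = 0.29491
Sum = 4.84545
NRR = 0.49020 × 4.84545 = 2.37524
NRR > 1, so each generation more than replaces itself.

2.375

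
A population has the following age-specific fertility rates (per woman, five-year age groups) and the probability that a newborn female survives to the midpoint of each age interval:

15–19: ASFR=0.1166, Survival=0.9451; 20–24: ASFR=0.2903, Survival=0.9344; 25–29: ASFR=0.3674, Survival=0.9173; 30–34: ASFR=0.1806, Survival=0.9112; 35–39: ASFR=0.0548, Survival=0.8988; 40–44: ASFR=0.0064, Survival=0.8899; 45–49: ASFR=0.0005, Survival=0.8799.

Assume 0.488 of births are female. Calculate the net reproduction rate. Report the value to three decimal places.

Proportion female at birth = 0.488.
Survival-weighted fertility by age (5·fₓ·Sₓ):
  15–19: 5 × 0.1166 × 0.9451 = 0.55099
  20–24: 5 × 0.2903 × 0.9344 = 1.35628
  25–29: 5 × 0.3674 × 0.9173 = 1.68508
  30–34: 5 × 0.1806 × 0.9112 = 0.82281
  35–39: 5 × 0.0548 × 0.8988 = 0.24627
  40–44: 5 × 0.0064 × 0.8899 = 0.02848
  45–49: 5 × 0.0005 × 0.8799 = 0.00220
Sum = 4.69211
NRR = 0.488 × 4.69211 = 2.28975
With NRR above 1 the population is above replacement fertility.

2.290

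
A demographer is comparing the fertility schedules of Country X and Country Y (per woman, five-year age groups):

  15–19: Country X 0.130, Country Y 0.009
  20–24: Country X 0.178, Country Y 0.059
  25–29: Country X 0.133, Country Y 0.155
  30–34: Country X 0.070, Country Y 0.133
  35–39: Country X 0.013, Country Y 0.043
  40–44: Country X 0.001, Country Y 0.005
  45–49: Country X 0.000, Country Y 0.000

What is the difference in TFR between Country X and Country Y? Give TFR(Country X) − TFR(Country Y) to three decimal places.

0.605

Country X:
  Sum of ASFRs = 0.130 + 0.178 + 0.133 + 0.070 + 0.013 + 0.001 + 0.000 = 0.525
  TFR = 5 × 0.525 = 2.625
Country Y:
  Sum of ASFRs = 0.009 + 0.059 + 0.155 + 0.133 + 0.043 + 0.005 + 0.000 = 0.404
  TFR = 5 × 0.404 = 2.02
Difference = 2.625 − 2.02 = 0.605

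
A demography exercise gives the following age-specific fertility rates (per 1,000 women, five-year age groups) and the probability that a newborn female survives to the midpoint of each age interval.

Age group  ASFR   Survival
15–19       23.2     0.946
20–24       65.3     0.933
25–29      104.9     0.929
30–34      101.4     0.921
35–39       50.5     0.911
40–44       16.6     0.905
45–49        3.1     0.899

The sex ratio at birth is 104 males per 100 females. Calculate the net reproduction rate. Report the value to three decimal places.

0.827

Proportion female at birth = 100 / (100 + 104) = 0.49020.
Survival-weighted fertility by age (5·fₓ·Sₓ):
  15–19: 5 × 23.2/1000 × 0.946 = 0.10974
  20–24: 5 × 65.3/1000 × 0.933 = 0.30462
  25–29: 5 × 104.9/1000 × 0.929 = 0.48726
  30–34: 5 × 101.4/1000 × 0.921 = 0.46695
  35–39: 5 × 50.5/1000 × 0.911 = 0.23003
  40–44: 5 × 16.6/1000 × 0.905 = 0.07512
  45–49: 5 × 3.1/1000 × 0.899 = 0.01393
Sum = 1.68765
NRR = 0.49020 × 1.68765 = 0.82729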